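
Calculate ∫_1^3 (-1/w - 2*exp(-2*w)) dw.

An antiderivative is F(w) = -log(w) + exp(-2*w).
Then F(3) - F(1) = (-log(3) + exp(-6)) - (exp(-2)) = -log(3) - exp(-2) + exp(-6).

-log(3) - exp(-2) + exp(-6)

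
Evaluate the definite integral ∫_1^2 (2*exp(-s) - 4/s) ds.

-4*log(2) - 2*exp(-2) + 2*exp(-1)

An antiderivative is F(s) = -4*log(s) - 2*exp(-s).
Then F(2) - F(1) = (-4*log(2) - 2*exp(-2)) - (-2*exp(-1)) = -4*log(2) - 2*exp(-2) + 2*exp(-1).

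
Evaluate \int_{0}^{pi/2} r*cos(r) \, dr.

-1 + pi/2

Integrate by parts once (u = r, dv = cos(r) dr).
An antiderivative is F(r) = r*sin(r) + cos(r).
Then F(pi/2) - F(0) = (pi/2) - (1) = -1 + pi/2.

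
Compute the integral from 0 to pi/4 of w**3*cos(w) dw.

-3*sqrt(2) - 3*sqrt(2)*pi/4 + sqrt(2)*pi**3/128 + 3*sqrt(2)*pi**2/32 + 6

Integrate by parts 3 times (u = w^3, dv = cos(w) dw).
An antiderivative is F(w) = w**3*sin(w) + 3*w**2*cos(w) - 6*w*sin(w) - 6*cos(w).
Then F(pi/4) - F(0) = (sqrt(2)*(-384 - 96*pi + pi**3 + 12*pi**2)/128) - (-6) = -3*sqrt(2) - 3*sqrt(2)*pi/4 + sqrt(2)*pi**3/128 + 3*sqrt(2)*pi**2/32 + 6.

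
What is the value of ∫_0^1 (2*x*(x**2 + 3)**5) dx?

Let u = x**2 + 3, so du = 2*x dx. When x = 0, u = 3; when x = 1, u = 4.
The integral becomes ∫ u**5 du from 3 to 4, with antiderivative u**6/6.
Back in x: F(x) = (x**2 + 3)**6/6.
Then F(1) - F(0) = (2048/3) - (243/2) = 3367/6.

3367/6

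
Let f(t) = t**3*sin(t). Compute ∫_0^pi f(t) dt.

pi*(-6 + pi**2)

Integrate by parts 3 times (u = t^3, dv = sin(t) dt).
An antiderivative is F(t) = -t**3*cos(t) + 3*t**2*sin(t) + 6*t*cos(t) - 6*sin(t).
Then F(pi) - F(0) = (pi*(-6 + pi**2)) - (0) = pi*(-6 + pi**2).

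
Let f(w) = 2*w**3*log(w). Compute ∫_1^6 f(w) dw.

Integrate by parts once (u = ln w, dv = 2*w**3 dw).
An antiderivative is F(w) = w**4*(4*log(w) - 1)/8.
Then F(6) - F(1) = (-162 + 648*log(2) + 648*log(3)) - (-1/8) = -1295/8 + 648*log(2) + 648*log(3).

-1295/8 + 648*log(2) + 648*log(3)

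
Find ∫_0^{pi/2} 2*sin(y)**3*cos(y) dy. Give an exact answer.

1/2

Let u = sin(y), so du = cos(y) dy. When y = 0, u = 0; when y = pi/2, u = 1.
The integral becomes 2·∫ u**3 du from 0 to 1, with antiderivative u**4/2.
Back in y: F(y) = sin(y)**4/2.
Then F(pi/2) - F(0) = (1/2) - (0) = 1/2.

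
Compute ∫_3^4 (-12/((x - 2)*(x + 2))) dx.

-3*log(5) + 3*log(3)

Factor the denominator: x**2 - 4 = (x + 2)(x - 2).
Partial fractions: -12/((x - 2)*(x + 2)) = 3/(x + 2) - 3/(x - 2).
An antiderivative is F(x) = -3*log(x - 2) + 3*log(x + 2).
Then F(4) - F(3) = (log(27)) - (3*log(5)) = -3*log(5) + 3*log(3).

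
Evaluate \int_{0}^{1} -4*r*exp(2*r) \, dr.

-exp(2) - 1

Integrate by parts once (u = r, dv = -4*exp(2*r) dr).
An antiderivative is F(r) = (-2*r + 1)*exp(2*r).
Then F(1) - F(0) = (-exp(2)) - (1) = -exp(2) - 1.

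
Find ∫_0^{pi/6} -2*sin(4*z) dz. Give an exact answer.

-3/4

An antiderivative is F(z) = cos(4*z)/2.
Then F(pi/6) - F(0) = (-1/4) - (1/2) = -3/4.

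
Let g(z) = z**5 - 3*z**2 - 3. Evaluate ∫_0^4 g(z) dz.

1820/3

By the power rule, an antiderivative is F(z) = z**6/6 - z**3 - 3*z.
Then F(4) - F(0) = (1820/3) - (0) = 1820/3.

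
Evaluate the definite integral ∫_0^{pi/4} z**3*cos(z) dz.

-3*sqrt(2) - 3*sqrt(2)*pi/4 + sqrt(2)*pi**3/128 + 3*sqrt(2)*pi**2/32 + 6

Integrate by parts 3 times (u = z^3, dv = cos(z) dz).
An antiderivative is F(z) = z**3*sin(z) + 3*z**2*cos(z) - 6*z*sin(z) - 6*cos(z).
Then F(pi/4) - F(0) = (sqrt(2)*(-384 - 96*pi + pi**3 + 12*pi**2)/128) - (-6) = -3*sqrt(2) - 3*sqrt(2)*pi/4 + sqrt(2)*pi**3/128 + 3*sqrt(2)*pi**2/32 + 6.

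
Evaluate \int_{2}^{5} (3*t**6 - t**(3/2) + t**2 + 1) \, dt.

-10*sqrt(5) + 8*sqrt(2)/5 + 234285/7

By the power rule, an antiderivative is F(t) = 3*t**7/7 - 2*t**(5/2)/5 + t**3/3 + t.
Then F(5) - F(2) = (704105/21 - 10*sqrt(5)) - (1250/21 - 8*sqrt(2)/5) = -10*sqrt(5) + 8*sqrt(2)/5 + 234285/7.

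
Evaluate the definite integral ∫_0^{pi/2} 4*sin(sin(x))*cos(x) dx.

Let u = sin(x), so du = cos(x) dx. When x = 0, u = 0; when x = pi/2, u = 1.
The integral becomes 4·∫ sin(u) du from 0 to 1, with antiderivative -4*cos(u).
Back in x: F(x) = -4*cos(sin(x)).
Then F(pi/2) - F(0) = (-4*cos(1)) - (-4) = 4 - 4*cos(1).

4 - 4*cos(1)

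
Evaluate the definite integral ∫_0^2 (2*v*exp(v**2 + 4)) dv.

-exp(4) + exp(8)

Let u = v**2 + 4, so du = 2*v dv. When v = 0, u = 4; when v = 2, u = 8.
The integral becomes ∫ exp(u) du from 4 to 8, with antiderivative exp(u).
Back in v: F(v) = exp(v**2 + 4).
Then F(2) - F(0) = (exp(8)) - (exp(4)) = -exp(4) + exp(8).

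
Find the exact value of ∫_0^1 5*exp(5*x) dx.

Let u = 5*x, so du = 5 dx. When x = 0, u = 0; when x = 1, u = 5.
The integral becomes ∫ exp(u) du from 0 to 5, with antiderivative exp(u).
Back in x: F(x) = exp(5*x).
Then F(1) - F(0) = (exp(5)) - (1) = -1 + exp(5).

-1 + exp(5)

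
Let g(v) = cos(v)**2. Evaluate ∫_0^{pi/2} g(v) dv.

pi/4

Use the identity cos^2(v) = (1 + cos(2*v))/2.
An antiderivative is F(v) = v/2 + sin(2*v)/4.
Then F(pi/2) - F(0) = (pi/4) - (0) = pi/4.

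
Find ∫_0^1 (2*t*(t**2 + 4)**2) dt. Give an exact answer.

61/3

Let u = t**2 + 4, so du = 2*t dt. When t = 0, u = 4; when t = 1, u = 5.
The integral becomes ∫ u**2 du from 4 to 5, with antiderivative u**3/3.
Back in t: F(t) = (t**2 + 4)**3/3.
Then F(1) - F(0) = (125/3) - (64/3) = 61/3.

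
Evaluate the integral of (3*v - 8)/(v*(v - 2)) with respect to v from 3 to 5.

-5*log(3) + 4*log(5)

Factor the denominator: v**2 - 2*v = v(v - 2).
Partial fractions: (3*v - 8)/(v*(v - 2)) = 4/v - 1/(v - 2).
An antiderivative is F(v) = 4*log(v) - log(v - 2).
Then F(5) - F(3) = (-log(3) + 4*log(5)) - (log(81)) = -5*log(3) + 4*log(5).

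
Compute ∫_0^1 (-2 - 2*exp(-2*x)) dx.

-3 + exp(-2)

An antiderivative is F(x) = -2*x + exp(-2*x).
Then F(1) - F(0) = (-2 + exp(-2)) - (1) = -3 + exp(-2).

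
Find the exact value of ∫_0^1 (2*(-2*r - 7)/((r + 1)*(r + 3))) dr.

-log(24)

Factor the denominator: r**2 + 4*r + 3 = (r + 3)(r + 1).
Partial fractions: 2*(-2*r - 7)/((r + 1)*(r + 3)) = 1/(r + 3) - 5/(r + 1).
An antiderivative is F(r) = -5*log(r + 1) + log(r + 3).
Then F(1) - F(0) = (-log(8)) - (log(3)) = -log(24).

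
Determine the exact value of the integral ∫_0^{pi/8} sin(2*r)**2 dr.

Use the identity sin^2(2*r) = (1 - cos(4*r))/2.
An antiderivative is F(r) = r/2 - sin(4*r)/8.
Then F(pi/8) - F(0) = (-1/8 + pi/16) - (0) = -1/8 + pi/16.

-1/8 + pi/16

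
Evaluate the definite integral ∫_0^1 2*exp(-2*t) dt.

1 - exp(-2)

An antiderivative is F(t) = -exp(-2*t).
Then F(1) - F(0) = (-exp(-2)) - (-1) = 1 - exp(-2).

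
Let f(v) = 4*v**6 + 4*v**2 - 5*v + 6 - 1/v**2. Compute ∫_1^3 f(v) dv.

By the power rule, an antiderivative is F(v) = 4*v**7/7 + 4*v**3/3 - 5*v**2/2 + 6*v + 1/v.
Then F(3) - F(1) = (53825/42) - (269/42) = 8926/7.

8926/7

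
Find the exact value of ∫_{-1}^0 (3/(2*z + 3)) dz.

3*log(3)/2

An antiderivative is F(z) = 3*log(2*z + 3)/2.
Then F(0) - F(-1) = (3*log(3)/2) - (0) = 3*log(3)/2.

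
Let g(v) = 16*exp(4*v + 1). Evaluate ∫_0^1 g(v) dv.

Let u = 4*v + 1, so du = 4 dv. When v = 0, u = 1; when v = 1, u = 5.
The integral becomes 4·∫ exp(u) du from 1 to 5, with antiderivative 4*exp(u).
Back in v: F(v) = 4*exp(4*v + 1).
Then F(1) - F(0) = (4*exp(5)) - (4*exp(1)) = -4*exp(1)*(1 - exp(4)).

-4*exp(1)*(1 - exp(4))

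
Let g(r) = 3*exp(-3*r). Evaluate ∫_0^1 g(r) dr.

1 - exp(-3)

An antiderivative is F(r) = -exp(-3*r).
Then F(1) - F(0) = (-exp(-3)) - (-1) = 1 - exp(-3).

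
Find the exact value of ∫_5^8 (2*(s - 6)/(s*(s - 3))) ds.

Factor the denominator: s**2 - 3*s = s(s - 3).
Partial fractions: 2*(s - 6)/(s*(s - 3)) = 4/s - 2/(s - 3).
An antiderivative is F(s) = 4*log(s) - 2*log(s - 3).
Then F(8) - F(5) = (-2*log(5) + 12*log(2)) - (-2*log(2) + 4*log(5)) = -6*log(5) + 14*log(2).

-6*log(5) + 14*log(2)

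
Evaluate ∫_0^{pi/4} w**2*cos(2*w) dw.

Integrate by parts twice (u = w^2, dv = cos(2*w) dw).
An antiderivative is F(w) = w**2*sin(2*w)/2 + w*cos(2*w)/2 - sin(2*w)/4.
Then F(pi/4) - F(0) = (-1/4 + pi**2/32) - (0) = -1/4 + pi**2/32.

-1/4 + pi**2/32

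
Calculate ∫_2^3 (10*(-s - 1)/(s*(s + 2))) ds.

-5*log(5) - 5*log(3) + 15*log(2)

Factor the denominator: s**2 + 2*s = (s + 2)s.
Partial fractions: 10*(-s - 1)/(s*(s + 2)) = -5/(s + 2) - 5/s.
An antiderivative is F(s) = -5*log(s) - 5*log(s + 2).
Then F(3) - F(2) = (-5*log(5) - 5*log(3)) - (-15*log(2)) = -5*log(5) - 5*log(3) + 15*log(2).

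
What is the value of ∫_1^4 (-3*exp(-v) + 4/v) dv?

An antiderivative is F(v) = 4*log(v) + 3*exp(-v).
Then F(4) - F(1) = (3*exp(-4) + 8*log(2)) - (3*exp(-1)) = -3*exp(-1) + 3*exp(-4) + 8*log(2).

-3*exp(-1) + 3*exp(-4) + 8*log(2)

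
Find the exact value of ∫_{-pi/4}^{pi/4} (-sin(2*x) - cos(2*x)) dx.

-1

An antiderivative is F(x) = -sin(2*x)/2 + cos(2*x)/2.
Then F(pi/4) - F(-pi/4) = (-1/2) - (1/2) = -1.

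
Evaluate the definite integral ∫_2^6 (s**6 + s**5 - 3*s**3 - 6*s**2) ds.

By the power rule, an antiderivative is F(s) = s**7/7 + s**6/6 - 3*s**4/4 - 2*s**3.
Then F(6) - F(2) = (324540/7) - (20/21) = 973600/21.

973600/21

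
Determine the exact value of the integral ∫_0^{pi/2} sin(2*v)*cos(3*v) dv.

Use the identity sin(2*v)cos(3*v) = [sin(5*v) + sin(-v)]/2.
An antiderivative is F(v) = cos(v)/2 - cos(5*v)/10.
Then F(pi/2) - F(0) = (0) - (2/5) = -2/5.

-2/5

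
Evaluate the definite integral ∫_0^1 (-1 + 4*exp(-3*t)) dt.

An antiderivative is F(t) = -t - 4*exp(-3*t)/3.
Then F(1) - F(0) = (-1 - 4*exp(-3)/3) - (-4/3) = (-4 + exp(3))*exp(-3)/3.

(-4 + exp(3))*exp(-3)/3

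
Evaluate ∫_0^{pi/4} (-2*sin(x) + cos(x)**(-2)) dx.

An antiderivative is F(x) = 2*cos(x) + tan(x).
Then F(pi/4) - F(0) = (1 + sqrt(2)) - (2) = -1 + sqrt(2).

-1 + sqrt(2)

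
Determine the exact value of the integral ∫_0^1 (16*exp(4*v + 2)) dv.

Let u = 4*v + 2, so du = 4 dv. When v = 0, u = 2; when v = 1, u = 6.
The integral becomes 4·∫ exp(u) du from 2 to 6, with antiderivative 4*exp(u).
Back in v: F(v) = 4*exp(4*v + 2).
Then F(1) - F(0) = (4*exp(6)) - (4*exp(2)) = -4*(1 - exp(4))*exp(2).

-4*(1 - exp(4))*exp(2)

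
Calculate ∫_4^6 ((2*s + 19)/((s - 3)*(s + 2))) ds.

Factor the denominator: s**2 - s - 6 = (s + 2)(s - 3).
Partial fractions: (2*s + 19)/((s - 3)*(s + 2)) = -3/(s + 2) + 5/(s - 3).
An antiderivative is F(s) = 5*log(s - 3) - 3*log(s + 2).
Then F(6) - F(4) = (-9*log(2) + 5*log(3)) - (-3*log(3) - 3*log(2)) = -6*log(2) + 8*log(3).

-6*log(2) + 8*log(3)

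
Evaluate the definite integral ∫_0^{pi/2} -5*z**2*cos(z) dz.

Integrate by parts twice (u = z^2, dv = -5*cos(z) dz).
An antiderivative is F(z) = -5*z**2*sin(z) - 10*z*cos(z) + 10*sin(z).
Then F(pi/2) - F(0) = (10 - 5*pi**2/4) - (0) = 10 - 5*pi**2/4.

10 - 5*pi**2/4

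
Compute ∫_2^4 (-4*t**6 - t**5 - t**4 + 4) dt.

By the power rule, an antiderivative is F(t) = -4*t**7/7 - t**6/6 - t**5/5 + 4*t.
Then F(4) - F(2) = (-1074544/105) - (-8632/105) = -355304/35.

-355304/35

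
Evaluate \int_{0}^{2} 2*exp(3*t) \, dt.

-2/3 + 2*exp(6)/3

An antiderivative is F(t) = 2*exp(3*t)/3.
Then F(2) - F(0) = (2*exp(6)/3) - (2/3) = -2/3 + 2*exp(6)/3.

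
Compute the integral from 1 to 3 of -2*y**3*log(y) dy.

Integrate by parts once (u = ln y, dv = -2*y**3 dy).
An antiderivative is F(y) = -y**4*(4*log(y) - 1)/8.
Then F(3) - F(1) = (81/8 - 81*log(3)/2) - (1/8) = 10 - 81*log(3)/2.

10 - 81*log(3)/2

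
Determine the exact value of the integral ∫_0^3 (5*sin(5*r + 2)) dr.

Let u = 5*r + 2, so du = 5 dr. When r = 0, u = 2; when r = 3, u = 17.
The integral becomes ∫ sin(u) du from 2 to 17, with antiderivative -cos(u).
Back in r: F(r) = -cos(5*r + 2).
Then F(3) - F(0) = (-cos(17)) - (-cos(2)) = cos(2) - cos(17).

cos(2) - cos(17)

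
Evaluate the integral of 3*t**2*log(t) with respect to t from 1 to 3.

-26/3 + 27*log(3)

Integrate by parts once (u = ln t, dv = 3*t**2 dt).
An antiderivative is F(t) = t**3*(3*log(t) - 1)/3.
Then F(3) - F(1) = (-9 + 27*log(3)) - (-1/3) = -26/3 + 27*log(3).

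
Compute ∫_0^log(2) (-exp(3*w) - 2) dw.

An antiderivative is F(w) = -exp(3*w)/3 - 2*w.
Then F(log(2)) - F(0) = (-8/3 - log(4)) - (-1/3) = -7/3 - log(4).

-7/3 - log(4)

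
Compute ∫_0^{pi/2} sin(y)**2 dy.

pi/4

Use the identity sin^2(y) = (1 - cos(2*y))/2.
An antiderivative is F(y) = y/2 - sin(2*y)/4.
Then F(pi/2) - F(0) = (pi/4) - (0) = pi/4.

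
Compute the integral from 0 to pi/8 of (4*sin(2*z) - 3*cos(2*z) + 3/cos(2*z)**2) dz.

7/2 - 7*sqrt(2)/4

An antiderivative is F(z) = -3*sin(2*z)/2 - 2*cos(2*z) + 3*tan(2*z)/2.
Then F(pi/8) - F(0) = (3/2 - 7*sqrt(2)/4) - (-2) = 7/2 - 7*sqrt(2)/4.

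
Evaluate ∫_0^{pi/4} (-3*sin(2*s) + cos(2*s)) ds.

-1

An antiderivative is F(s) = sin(2*s)/2 + 3*cos(2*s)/2.
Then F(pi/4) - F(0) = (1/2) - (3/2) = -1.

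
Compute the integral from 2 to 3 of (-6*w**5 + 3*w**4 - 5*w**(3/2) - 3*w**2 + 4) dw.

By the power rule, an antiderivative is F(w) = -w**6 - 2*w**(5/2) + 3*w**5/5 - w**3 + 4*w.
Then F(3) - F(2) = (-2991/5 - 18*sqrt(3)) - (-224/5 - 8*sqrt(2)) = -2767/5 - 18*sqrt(3) + 8*sqrt(2).

-2767/5 - 18*sqrt(3) + 8*sqrt(2)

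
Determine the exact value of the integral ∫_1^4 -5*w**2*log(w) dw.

35 - 640*log(2)/3

Integrate by parts once (u = ln w, dv = -5*w**2 dw).
An antiderivative is F(w) = -5*w**3*(3*log(w) - 1)/9.
Then F(4) - F(1) = (320/9 - 640*log(2)/3) - (5/9) = 35 - 640*log(2)/3.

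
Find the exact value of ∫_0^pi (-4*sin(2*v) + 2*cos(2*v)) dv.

An antiderivative is F(v) = sin(2*v) + 2*cos(2*v).
Then F(pi) - F(0) = (2) - (2) = 0.

0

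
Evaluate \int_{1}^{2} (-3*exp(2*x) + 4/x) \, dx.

An antiderivative is F(x) = -3*exp(2*x)/2 + 4*log(x).
Then F(2) - F(1) = (-3*exp(4)/2 + log(16)) - (-3*exp(2)/2) = -3*exp(4)/2 + log(16) + 3*exp(2)/2.

-3*exp(4)/2 + log(16) + 3*exp(2)/2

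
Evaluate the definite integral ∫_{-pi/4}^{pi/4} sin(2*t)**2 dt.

Use the identity sin^2(2*t) = (1 - cos(4*t))/2.
An antiderivative is F(t) = t/2 - sin(4*t)/8.
Then F(pi/4) - F(-pi/4) = (pi/8) - (-pi/8) = pi/4.

pi/4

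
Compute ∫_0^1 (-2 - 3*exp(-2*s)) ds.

An antiderivative is F(s) = -2*s + 3*exp(-2*s)/2.
Then F(1) - F(0) = (-2 + 3*exp(-2)/2) - (3/2) = -7/2 + 3*exp(-2)/2.

-7/2 + 3*exp(-2)/2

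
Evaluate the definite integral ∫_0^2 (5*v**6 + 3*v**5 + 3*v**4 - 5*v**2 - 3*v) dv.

By the power rule, an antiderivative is F(v) = 5*v**7/7 + v**6/2 + 3*v**5/5 - 5*v**3/3 - 3*v**2/2.
Then F(2) - F(0) = (12946/105) - (0) = 12946/105.

12946/105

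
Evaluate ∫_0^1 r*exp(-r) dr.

Integrate by parts once (u = r, dv = exp(-r) dr).
An antiderivative is F(r) = (-r - 1)*exp(-r).
Then F(1) - F(0) = (-2*exp(-1)) - (-1) = 1 - 2*exp(-1).

1 - 2*exp(-1)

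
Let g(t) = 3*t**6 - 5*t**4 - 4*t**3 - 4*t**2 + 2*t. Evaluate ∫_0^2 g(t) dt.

4/21

By the power rule, an antiderivative is F(t) = 3*t**7/7 - t**5 - t**4 - 4*t**3/3 + t**2.
Then F(2) - F(0) = (4/21) - (0) = 4/21.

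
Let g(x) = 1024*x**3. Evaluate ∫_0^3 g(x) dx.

20736

Let u = 4*x, so du = 4 dx. When x = 0, u = 0; when x = 3, u = 12.
The integral becomes 4·∫ u**3 du from 0 to 12, with antiderivative u**4.
Back in x: F(x) = 256*x**4.
Then F(3) - F(0) = (20736) - (0) = 20736.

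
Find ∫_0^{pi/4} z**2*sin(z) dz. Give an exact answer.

Integrate by parts twice (u = z^2, dv = sin(z) dz).
An antiderivative is F(z) = -z**2*cos(z) + 2*z*sin(z) + 2*cos(z).
Then F(pi/4) - F(0) = (sqrt(2)*(-pi**2 + 8*pi + 32)/32) - (2) = -2 - sqrt(2)*pi**2/32 + sqrt(2)*pi/4 + sqrt(2).

-2 - sqrt(2)*pi**2/32 + sqrt(2)*pi/4 + sqrt(2)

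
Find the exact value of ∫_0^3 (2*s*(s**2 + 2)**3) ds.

Let u = s**2 + 2, so du = 2*s ds. When s = 0, u = 2; when s = 3, u = 11.
The integral becomes ∫ u**3 du from 2 to 11, with antiderivative u**4/4.
Back in s: F(s) = (s**2 + 2)**4/4.
Then F(3) - F(0) = (14641/4) - (4) = 14625/4.

14625/4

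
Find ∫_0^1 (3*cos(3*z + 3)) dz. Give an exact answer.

sin(6) - sin(3)

Let u = 3*z + 3, so du = 3 dz. When z = 0, u = 3; when z = 1, u = 6.
The integral becomes ∫ cos(u) du from 3 to 6, with antiderivative sin(u).
Back in z: F(z) = sin(3*z + 3).
Then F(1) - F(0) = (sin(6)) - (sin(3)) = sin(6) - sin(3).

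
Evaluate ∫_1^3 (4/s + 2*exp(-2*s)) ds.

An antiderivative is F(s) = 4*log(s) - exp(-2*s).
Then F(3) - F(1) = (-exp(-6) + 4*log(3)) - (-exp(-2)) = -exp(-6) + exp(-2) + 4*log(3).

-exp(-6) + exp(-2) + 4*log(3)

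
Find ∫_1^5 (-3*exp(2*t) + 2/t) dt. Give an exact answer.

An antiderivative is F(t) = -3*exp(2*t)/2 + 2*log(t).
Then F(5) - F(1) = (-3*exp(10)/2 + log(25)) - (-3*exp(2)/2) = -3*exp(10)/2 + log(25) + 3*exp(2)/2.

-3*exp(10)/2 + log(25) + 3*exp(2)/2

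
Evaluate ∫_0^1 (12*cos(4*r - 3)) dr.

Let u = 4*r - 3, so du = 4 dr. When r = 0, u = -3; when r = 1, u = 1.
The integral becomes 3·∫ cos(u) du from -3 to 1, with antiderivative 3*sin(u).
Back in r: F(r) = 3*sin(4*r - 3).
Then F(1) - F(0) = (3*sin(1)) - (-3*sin(3)) = 3*sin(3) + 3*sin(1).

3*sin(3) + 3*sin(1)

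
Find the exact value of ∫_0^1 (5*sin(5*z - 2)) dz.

cos(2) - cos(3)

Let u = 5*z - 2, so du = 5 dz. When z = 0, u = -2; when z = 1, u = 3.
The integral becomes ∫ sin(u) du from -2 to 3, with antiderivative -cos(u).
Back in z: F(z) = -cos(5*z - 2).
Then F(1) - F(0) = (-cos(3)) - (-cos(2)) = cos(2) - cos(3).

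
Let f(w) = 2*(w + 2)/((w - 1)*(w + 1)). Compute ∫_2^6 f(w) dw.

Factor the denominator: w**2 - 1 = (w + 1)(w - 1).
Partial fractions: 2*(w + 2)/((w - 1)*(w + 1)) = -1/(w + 1) + 3/(w - 1).
An antiderivative is F(w) = 3*log(w - 1) - log(w + 1).
Then F(6) - F(2) = (-log(7) + 3*log(5)) - (-log(3)) = -log(7) + log(3) + 3*log(5).

-log(7) + log(3) + 3*log(5)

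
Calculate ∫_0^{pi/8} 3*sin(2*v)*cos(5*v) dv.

Use the identity sin(2*v)cos(5*v) = [sin(7*v) + sin(-3*v)]/2.
An antiderivative is F(v) = cos(3*v)/2 - 3*cos(7*v)/14.
Then F(pi/8) - F(0) = (sqrt(2 - sqrt(2))/4 + 3*sqrt(sqrt(2) + 2)/28) - (2/7) = -2/7 + sqrt(2 - sqrt(2))/4 + 3*sqrt(sqrt(2) + 2)/28.

-2/7 + sqrt(2 - sqrt(2))/4 + 3*sqrt(sqrt(2) + 2)/28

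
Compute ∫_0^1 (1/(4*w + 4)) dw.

An antiderivative is F(w) = log(4*w + 4)/4.
Then F(1) - F(0) = (3*log(2)/4) - (log(2)/2) = log(2)/4.

log(2)/4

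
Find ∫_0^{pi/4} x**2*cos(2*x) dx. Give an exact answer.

-1/4 + pi**2/32

Integrate by parts twice (u = x^2, dv = cos(2*x) dx).
An antiderivative is F(x) = x**2*sin(2*x)/2 + x*cos(2*x)/2 - sin(2*x)/4.
Then F(pi/4) - F(0) = (-1/4 + pi**2/32) - (0) = -1/4 + pi**2/32.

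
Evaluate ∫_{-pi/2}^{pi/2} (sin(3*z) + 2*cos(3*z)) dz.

-4/3

An antiderivative is F(z) = 2*sin(3*z)/3 - cos(3*z)/3.
Then F(pi/2) - F(-pi/2) = (-2/3) - (2/3) = -4/3.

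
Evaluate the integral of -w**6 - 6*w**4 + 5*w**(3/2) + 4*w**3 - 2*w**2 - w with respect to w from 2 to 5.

By the power rule, an antiderivative is F(w) = -w**7/7 + 2*w**(5/2) - 6*w**5/5 + w**4 - 2*w**3/3 - w**2/2.
Then F(5) - F(2) = (-604025/42 + 50*sqrt(5)) - (-5042/105 + 8*sqrt(2)) = -1003347/70 - 8*sqrt(2) + 50*sqrt(5).

-1003347/70 - 8*sqrt(2) + 50*sqrt(5)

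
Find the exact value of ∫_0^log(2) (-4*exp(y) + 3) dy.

-4 + log(8)

An antiderivative is F(y) = 3*y - 4*exp(y).
Then F(log(2)) - F(0) = (-8 + log(8)) - (-4) = -4 + log(8).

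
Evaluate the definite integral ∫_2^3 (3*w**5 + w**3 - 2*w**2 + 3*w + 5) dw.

4183/12

By the power rule, an antiderivative is F(w) = w**6/2 + w**4/4 - 2*w**3/3 + 3*w**2/2 + 5*w.
Then F(3) - F(2) = (1581/4) - (140/3) = 4183/12.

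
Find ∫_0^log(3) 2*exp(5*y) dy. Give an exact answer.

Let u = exp(y), so du = exp(y) dy. When y = 0, u = 1; when y = log(3), u = 3.
The integral becomes 2·∫ u**4 du from 1 to 3, with antiderivative 2*u**5/5.
Back in y: F(y) = 2*exp(5*y)/5.
Then F(log(3)) - F(0) = (486/5) - (2/5) = 484/5.

484/5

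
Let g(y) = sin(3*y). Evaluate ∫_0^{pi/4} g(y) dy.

sqrt(2)/6 + 1/3

An antiderivative is F(y) = -cos(3*y)/3.
Then F(pi/4) - F(0) = (sqrt(2)/6) - (-1/3) = sqrt(2)/6 + 1/3.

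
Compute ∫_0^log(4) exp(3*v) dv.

21

Let u = exp(v), so du = exp(v) dv. When v = 0, u = 1; when v = log(4), u = 4.
The integral becomes ∫ u**2 du from 1 to 4, with antiderivative u**3/3.
Back in v: F(v) = exp(3*v)/3.
Then F(log(4)) - F(0) = (64/3) - (1/3) = 21.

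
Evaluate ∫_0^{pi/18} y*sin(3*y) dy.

-sqrt(3)*pi/108 + 1/18

Integrate by parts once (u = y, dv = sin(3*y) dy).
An antiderivative is F(y) = -y*cos(3*y)/3 + sin(3*y)/9.
Then F(pi/18) - F(0) = (-sqrt(3)*pi/108 + 1/18) - (0) = -sqrt(3)*pi/108 + 1/18.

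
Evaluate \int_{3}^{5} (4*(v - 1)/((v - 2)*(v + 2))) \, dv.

-3*log(5) + log(3) + 3*log(7)

Factor the denominator: v**2 - 4 = (v + 2)(v - 2).
Partial fractions: 4*(v - 1)/((v - 2)*(v + 2)) = 3/(v + 2) + 1/(v - 2).
An antiderivative is F(v) = log(v - 2) + 3*log(v + 2).
Then F(5) - F(3) = (log(3) + 3*log(7)) - (3*log(5)) = -3*log(5) + log(3) + 3*log(7).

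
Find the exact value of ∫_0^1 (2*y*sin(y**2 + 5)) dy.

-cos(6) + cos(5)

Let u = y**2 + 5, so du = 2*y dy. When y = 0, u = 5; when y = 1, u = 6.
The integral becomes ∫ sin(u) du from 5 to 6, with antiderivative -cos(u).
Back in y: F(y) = -cos(y**2 + 5).
Then F(1) - F(0) = (-cos(6)) - (-cos(5)) = -cos(6) + cos(5).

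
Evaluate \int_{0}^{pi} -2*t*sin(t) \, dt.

-2*pi

Integrate by parts once (u = t, dv = -2*sin(t) dt).
An antiderivative is F(t) = 2*t*cos(t) - 2*sin(t).
Then F(pi) - F(0) = (-2*pi) - (0) = -2*pi.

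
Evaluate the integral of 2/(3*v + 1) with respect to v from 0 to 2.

2*log(7)/3

An antiderivative is F(v) = 2*log(3*v + 1)/3.
Then F(2) - F(0) = (2*log(7)/3) - (0) = 2*log(7)/3.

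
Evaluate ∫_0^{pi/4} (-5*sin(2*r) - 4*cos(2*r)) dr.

-9/2

An antiderivative is F(r) = -2*sin(2*r) + 5*cos(2*r)/2.
Then F(pi/4) - F(0) = (-2) - (5/2) = -9/2.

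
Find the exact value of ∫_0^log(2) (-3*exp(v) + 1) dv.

An antiderivative is F(v) = v - 3*exp(v).
Then F(log(2)) - F(0) = (-6 + log(2)) - (-3) = -3 + log(2).

-3 + log(2)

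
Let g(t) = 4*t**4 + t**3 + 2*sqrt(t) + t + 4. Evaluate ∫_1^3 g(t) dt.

4*sqrt(3) + 3364/15

By the power rule, an antiderivative is F(t) = 4*t**5/5 + t**4/4 + 4*t**(3/2)/3 + t**2/2 + 4*t.
Then F(3) - F(1) = (4*sqrt(3) + 4623/20) - (413/60) = 4*sqrt(3) + 3364/15.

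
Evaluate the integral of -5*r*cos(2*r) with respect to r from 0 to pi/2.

5/2

Integrate by parts once (u = r, dv = -5*cos(2*r) dr).
An antiderivative is F(r) = -5*r*sin(2*r)/2 - 5*cos(2*r)/4.
Then F(pi/2) - F(0) = (5/4) - (-5/4) = 5/2.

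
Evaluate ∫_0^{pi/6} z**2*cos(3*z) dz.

-2/27 + pi**2/108

Integrate by parts twice (u = z^2, dv = cos(3*z) dz).
An antiderivative is F(z) = z**2*sin(3*z)/3 + 2*z*cos(3*z)/9 - 2*sin(3*z)/27.
Then F(pi/6) - F(0) = (-2/27 + pi**2/108) - (0) = -2/27 + pi**2/108.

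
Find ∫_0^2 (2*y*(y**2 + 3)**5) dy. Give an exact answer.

58460/3

Let u = y**2 + 3, so du = 2*y dy. When y = 0, u = 3; when y = 2, u = 7.
The integral becomes ∫ u**5 du from 3 to 7, with antiderivative u**6/6.
Back in y: F(y) = (y**2 + 3)**6/6.
Then F(2) - F(0) = (117649/6) - (243/2) = 58460/3.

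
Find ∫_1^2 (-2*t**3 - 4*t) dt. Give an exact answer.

-27/2

By the power rule, an antiderivative is F(t) = -t**4/2 - 2*t**2.
Then F(2) - F(1) = (-16) - (-5/2) = -27/2.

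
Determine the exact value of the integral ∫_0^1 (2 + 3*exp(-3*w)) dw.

3 - exp(-3)

An antiderivative is F(w) = 2*w - exp(-3*w).
Then F(1) - F(0) = (2 - exp(-3)) - (-1) = 3 - exp(-3).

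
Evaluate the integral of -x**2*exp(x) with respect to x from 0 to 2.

2 - 2*exp(2)

Integrate by parts twice (u = x^2, dv = -exp(x) dx).
An antiderivative is F(x) = (-x**2 + 2*x - 2)*exp(x).
Then F(2) - F(0) = (-2*exp(2)) - (-2) = 2 - 2*exp(2).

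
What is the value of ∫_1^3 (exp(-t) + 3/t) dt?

-exp(-3) + exp(-1) + 3*log(3)

An antiderivative is F(t) = 3*log(t) - exp(-t).
Then F(3) - F(1) = (-exp(-3) + 3*log(3)) - (-exp(-1)) = -exp(-3) + exp(-1) + 3*log(3).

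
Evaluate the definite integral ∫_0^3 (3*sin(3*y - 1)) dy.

Let u = 3*y - 1, so du = 3 dy. When y = 0, u = -1; when y = 3, u = 8.
The integral becomes ∫ sin(u) du from -1 to 8, with antiderivative -cos(u).
Back in y: F(y) = -cos(3*y - 1).
Then F(3) - F(0) = (-cos(8)) - (-cos(1)) = -cos(8) + cos(1).

-cos(8) + cos(1)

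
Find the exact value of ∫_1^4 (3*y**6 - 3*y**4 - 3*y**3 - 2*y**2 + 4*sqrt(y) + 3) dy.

2604799/420

By the power rule, an antiderivative is F(y) = 3*y**7/7 - 3*y**5/5 - 3*y**4/4 + 8*y**(3/2)/3 - 2*y**3/3 + 3*y.
Then F(4) - F(1) = (651628/105) - (571/140) = 2604799/420.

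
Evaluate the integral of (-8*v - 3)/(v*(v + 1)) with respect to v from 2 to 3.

-7*log(2) + 2*log(3)

Factor the denominator: v**2 + v = (v + 1)v.
Partial fractions: (-8*v - 3)/(v*(v + 1)) = -5/(v + 1) - 3/v.
An antiderivative is F(v) = -3*log(v) - 5*log(v + 1).
Then F(3) - F(2) = (-10*log(2) - 3*log(3)) - (-5*log(3) - 3*log(2)) = -7*log(2) + 2*log(3).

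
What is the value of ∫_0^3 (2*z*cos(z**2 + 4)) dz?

Let u = z**2 + 4, so du = 2*z dz. When z = 0, u = 4; when z = 3, u = 13.
The integral becomes ∫ cos(u) du from 4 to 13, with antiderivative sin(u).
Back in z: F(z) = sin(z**2 + 4).
Then F(3) - F(0) = (sin(13)) - (sin(4)) = sin(13) - sin(4).

sin(13) - sin(4)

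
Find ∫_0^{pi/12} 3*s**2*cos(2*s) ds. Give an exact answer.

-3/8 + pi**2/192 + sqrt(3)*pi/16

Integrate by parts twice (u = s^2, dv = 3*cos(2*s) ds).
An antiderivative is F(s) = 3*s**2*sin(2*s)/2 + 3*s*cos(2*s)/2 - 3*sin(2*s)/4.
Then F(pi/12) - F(0) = (-3/8 + pi**2/192 + sqrt(3)*pi/16) - (0) = -3/8 + pi**2/192 + sqrt(3)*pi/16.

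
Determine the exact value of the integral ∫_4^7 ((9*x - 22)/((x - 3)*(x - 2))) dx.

6*log(2) + 4*log(5)

Factor the denominator: x**2 - 5*x + 6 = (x - 2)(x - 3).
Partial fractions: (9*x - 22)/((x - 3)*(x - 2)) = 4/(x - 2) + 5/(x - 3).
An antiderivative is F(x) = 5*log(x - 3) + 4*log(x - 2).
Then F(7) - F(4) = (4*log(5) + 10*log(2)) - (log(16)) = 6*log(2) + 4*log(5).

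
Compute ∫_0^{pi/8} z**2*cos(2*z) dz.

Integrate by parts twice (u = z^2, dv = cos(2*z) dz).
An antiderivative is F(z) = z**2*sin(2*z)/2 + z*cos(2*z)/2 - sin(2*z)/4.
Then F(pi/8) - F(0) = (sqrt(2)*(-32 + pi**2 + 8*pi)/256) - (0) = sqrt(2)*(-32 + pi**2 + 8*pi)/256.

sqrt(2)*(-32 + pi**2 + 8*pi)/256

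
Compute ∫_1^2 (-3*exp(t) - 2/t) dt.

-3*exp(2) - log(4) + 3*exp(1)

An antiderivative is F(t) = -3*exp(t) - 2*log(t).
Then F(2) - F(1) = (-3*exp(2) - log(4)) - (-3*exp(1)) = -3*exp(2) - log(4) + 3*exp(1).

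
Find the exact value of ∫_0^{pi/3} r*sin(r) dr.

-pi/6 + sqrt(3)/2

Integrate by parts once (u = r, dv = sin(r) dr).
An antiderivative is F(r) = -r*cos(r) + sin(r).
Then F(pi/3) - F(0) = (-pi/6 + sqrt(3)/2) - (0) = -pi/6 + sqrt(3)/2.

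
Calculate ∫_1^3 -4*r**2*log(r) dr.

Integrate by parts once (u = ln r, dv = -4*r**2 dr).
An antiderivative is F(r) = -4*r**3*(3*log(r) - 1)/9.
Then F(3) - F(1) = (12 - 36*log(3)) - (4/9) = 104/9 - 36*log(3).

104/9 - 36*log(3)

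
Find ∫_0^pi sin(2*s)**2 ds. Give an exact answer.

Use the identity sin^2(2*s) = (1 - cos(4*s))/2.
An antiderivative is F(s) = s/2 - sin(4*s)/8.
Then F(pi) - F(0) = (pi/2) - (0) = pi/2.

pi/2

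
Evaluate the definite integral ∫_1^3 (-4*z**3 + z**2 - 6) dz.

-250/3

By the power rule, an antiderivative is F(z) = -z**4 + z**3/3 - 6*z.
Then F(3) - F(1) = (-90) - (-20/3) = -250/3.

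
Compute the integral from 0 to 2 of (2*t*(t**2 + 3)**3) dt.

580

Let u = t**2 + 3, so du = 2*t dt. When t = 0, u = 3; when t = 2, u = 7.
The integral becomes ∫ u**3 du from 3 to 7, with antiderivative u**4/4.
Back in t: F(t) = (t**2 + 3)**4/4.
Then F(2) - F(0) = (2401/4) - (81/4) = 580.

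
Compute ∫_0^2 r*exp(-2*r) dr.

Integrate by parts once (u = r, dv = exp(-2*r) dr).
An antiderivative is F(r) = (-2*r - 1)*exp(-2*r)/4.
Then F(2) - F(0) = (-5*exp(-4)/4) - (-1/4) = (-5 + exp(4))*exp(-4)/4.

(-5 + exp(4))*exp(-4)/4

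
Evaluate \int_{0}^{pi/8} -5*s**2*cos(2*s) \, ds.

Integrate by parts twice (u = s^2, dv = -5*cos(2*s) ds).
An antiderivative is F(s) = -5*s**2*sin(2*s)/2 - 5*s*cos(2*s)/2 + 5*sin(2*s)/4.
Then F(pi/8) - F(0) = (5*sqrt(2)*(-8*pi - pi**2 + 32)/256) - (0) = 5*sqrt(2)*(-8*pi - pi**2 + 32)/256.

5*sqrt(2)*(-8*pi - pi**2 + 32)/256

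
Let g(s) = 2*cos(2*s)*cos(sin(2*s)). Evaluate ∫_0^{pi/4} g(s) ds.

sin(1)

Let u = sin(2*s), so du = 2*cos(2*s) ds. When s = 0, u = 0; when s = pi/4, u = 1.
The integral becomes ∫ cos(u) du from 0 to 1, with antiderivative sin(u).
Back in s: F(s) = sin(sin(2*s)).
Then F(pi/4) - F(0) = (sin(1)) - (0) = sin(1).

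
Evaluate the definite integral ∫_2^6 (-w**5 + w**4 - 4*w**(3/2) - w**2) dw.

By the power rule, an antiderivative is F(w) = -w**6/6 - 8*w**(5/2)/5 + w**5/5 - w**3/3.
Then F(6) - F(2) = (-31464/5 - 288*sqrt(6)/5) - (-32*sqrt(2)/5 - 104/15) = -94288/15 - 288*sqrt(6)/5 + 32*sqrt(2)/5.

-94288/15 - 288*sqrt(6)/5 + 32*sqrt(2)/5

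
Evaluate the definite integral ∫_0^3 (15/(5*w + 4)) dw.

-6*log(2) + 3*log(19)

Let u = 5*w + 4, so du = 5 dw. When w = 0, u = 4; when w = 3, u = 19.
The integral becomes 3·∫ 1/u du from 4 to 19, with antiderivative 3*log(u).
Back in w: F(w) = 3*log(5*w + 4).
Then F(3) - F(0) = (3*log(19)) - (log(64)) = -6*log(2) + 3*log(19).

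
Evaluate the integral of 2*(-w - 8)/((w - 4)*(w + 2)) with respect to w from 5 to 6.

Factor the denominator: w**2 - 2*w - 8 = (w + 2)(w - 4).
Partial fractions: 2*(-w - 8)/((w - 4)*(w + 2)) = 2/(w + 2) - 4/(w - 4).
An antiderivative is F(w) = -4*log(w - 4) + 2*log(w + 2).
Then F(6) - F(5) = (log(4)) - (log(49)) = log(4/49).

log(4/49)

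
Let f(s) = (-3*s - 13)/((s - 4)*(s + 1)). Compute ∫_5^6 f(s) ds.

Factor the denominator: s**2 - 3*s - 4 = (s + 1)(s - 4).
Partial fractions: (-3*s - 13)/((s - 4)*(s + 1)) = 2/(s + 1) - 5/(s - 4).
An antiderivative is F(s) = -5*log(s - 4) + 2*log(s + 1).
Then F(6) - F(5) = (log(49/32)) - (log(36)) = -7*log(2) - 2*log(3) + 2*log(7).

-7*log(2) - 2*log(3) + 2*log(7)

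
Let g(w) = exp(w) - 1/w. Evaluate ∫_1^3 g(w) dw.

-exp(1) - log(3) + exp(3)

An antiderivative is F(w) = exp(w) - log(w).
Then F(3) - F(1) = (-log(3) + exp(3)) - (exp(1)) = -exp(1) - log(3) + exp(3).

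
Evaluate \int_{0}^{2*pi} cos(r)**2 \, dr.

Use the identity cos^2(r) = (1 + cos(2*r))/2.
An antiderivative is F(r) = r/2 + sin(2*r)/4.
Then F(2*pi) - F(0) = (pi) - (0) = pi.

pi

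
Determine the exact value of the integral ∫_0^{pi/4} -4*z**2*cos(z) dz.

sqrt(2)*(-pi - pi**2/8 + 4)

Integrate by parts twice (u = z^2, dv = -4*cos(z) dz).
An antiderivative is F(z) = -4*z**2*sin(z) - 8*z*cos(z) + 8*sin(z).
Then F(pi/4) - F(0) = (sqrt(2)*(-pi - pi**2/8 + 4)) - (0) = sqrt(2)*(-pi - pi**2/8 + 4).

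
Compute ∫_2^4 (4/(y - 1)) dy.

An antiderivative is F(y) = 4*log(y - 1).
Then F(4) - F(2) = (log(81)) - (0) = log(81).

log(81)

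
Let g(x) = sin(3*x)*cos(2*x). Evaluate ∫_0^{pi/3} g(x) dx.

3/10

Use the identity sin(3*x)cos(2*x) = [sin(5*x) + sin(x)]/2.
An antiderivative is F(x) = -cos(x)/2 - cos(5*x)/10.
Then F(pi/3) - F(0) = (-3/10) - (-3/5) = 3/10.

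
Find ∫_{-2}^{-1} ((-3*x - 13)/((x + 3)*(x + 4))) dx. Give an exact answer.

Factor the denominator: x**2 + 7*x + 12 = (x + 4)(x + 3).
Partial fractions: (-3*x - 13)/((x + 3)*(x + 4)) = 1/(x + 4) - 4/(x + 3).
An antiderivative is F(x) = -4*log(x + 3) + log(x + 4).
Then F(-1) - F(-2) = (log(3/16)) - (log(2)) = log(3/32).

log(3/32)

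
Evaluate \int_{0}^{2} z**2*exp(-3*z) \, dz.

2/27 - 50*exp(-6)/27

Integrate by parts twice (u = z^2, dv = exp(-3*z) dz).
An antiderivative is F(z) = (-9*z**2 - 6*z - 2)*exp(-3*z)/27.
Then F(2) - F(0) = (-50*exp(-6)/27) - (-2/27) = 2/27 - 50*exp(-6)/27.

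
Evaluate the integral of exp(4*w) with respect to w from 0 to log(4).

255/4

Let u = exp(w), so du = exp(w) dw. When w = 0, u = 1; when w = log(4), u = 4.
The integral becomes ∫ u**3 du from 1 to 4, with antiderivative u**4/4.
Back in w: F(w) = exp(4*w)/4.
Then F(log(4)) - F(0) = (64) - (1/4) = 255/4.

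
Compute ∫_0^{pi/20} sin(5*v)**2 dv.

-1/20 + pi/40

Use the identity sin^2(5*v) = (1 - cos(10*v))/2.
An antiderivative is F(v) = v/2 - sin(10*v)/20.
Then F(pi/20) - F(0) = (-1/20 + pi/40) - (0) = -1/20 + pi/40.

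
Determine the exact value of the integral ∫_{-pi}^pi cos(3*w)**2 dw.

pi

Use the identity cos^2(3*w) = (1 + cos(6*w))/2.
An antiderivative is F(w) = w/2 + sin(6*w)/12.
Then F(pi) - F(-pi) = (pi/2) - (-pi/2) = pi.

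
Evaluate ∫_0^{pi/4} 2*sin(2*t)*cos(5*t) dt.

-5*sqrt(2)/21 - 4/21

Use the identity sin(2*t)cos(5*t) = [sin(7*t) + sin(-3*t)]/2.
An antiderivative is F(t) = cos(3*t)/3 - cos(7*t)/7.
Then F(pi/4) - F(0) = (-5*sqrt(2)/21) - (4/21) = -5*sqrt(2)/21 - 4/21.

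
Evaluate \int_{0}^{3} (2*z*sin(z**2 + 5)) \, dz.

Let u = z**2 + 5, so du = 2*z dz. When z = 0, u = 5; when z = 3, u = 14.
The integral becomes ∫ sin(u) du from 5 to 14, with antiderivative -cos(u).
Back in z: F(z) = -cos(z**2 + 5).
Then F(3) - F(0) = (-cos(14)) - (-cos(5)) = -cos(14) + cos(5).

-cos(14) + cos(5)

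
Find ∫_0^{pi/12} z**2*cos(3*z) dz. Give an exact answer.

Integrate by parts twice (u = z^2, dv = cos(3*z) dz).
An antiderivative is F(z) = z**2*sin(3*z)/3 + 2*z*cos(3*z)/9 - 2*sin(3*z)/27.
Then F(pi/12) - F(0) = (sqrt(2)*(-32 + pi**2 + 8*pi)/864) - (0) = sqrt(2)*(-32 + pi**2 + 8*pi)/864.

sqrt(2)*(-32 + pi**2 + 8*pi)/864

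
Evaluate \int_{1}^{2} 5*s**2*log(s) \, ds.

Integrate by parts once (u = ln s, dv = 5*s**2 ds).
An antiderivative is F(s) = 5*s**3*(3*log(s) - 1)/9.
Then F(2) - F(1) = (-40/9 + 40*log(2)/3) - (-5/9) = -35/9 + 40*log(2)/3.

-35/9 + 40*log(2)/3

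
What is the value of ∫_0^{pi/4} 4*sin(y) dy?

4 - 2*sqrt(2)

An antiderivative is F(y) = -4*cos(y).
Then F(pi/4) - F(0) = (-2*sqrt(2)) - (-4) = 4 - 2*sqrt(2).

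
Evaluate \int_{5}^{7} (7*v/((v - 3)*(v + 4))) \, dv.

Factor the denominator: v**2 + v - 12 = (v + 4)(v - 3).
Partial fractions: 7*v/((v - 3)*(v + 4)) = 4/(v + 4) + 3/(v - 3).
An antiderivative is F(v) = 3*log(v - 3) + 4*log(v + 4).
Then F(7) - F(5) = (6*log(2) + 4*log(11)) - (3*log(2) + 8*log(3)) = -8*log(3) + 3*log(2) + 4*log(11).

-8*log(3) + 3*log(2) + 4*log(11)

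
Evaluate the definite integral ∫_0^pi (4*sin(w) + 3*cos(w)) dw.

8

An antiderivative is F(w) = 3*sin(w) - 4*cos(w).
Then F(pi) - F(0) = (4) - (-4) = 8.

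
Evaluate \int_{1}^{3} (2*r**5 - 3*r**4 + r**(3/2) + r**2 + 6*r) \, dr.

By the power rule, an antiderivative is F(r) = r**6/3 + 2*r**(5/2)/5 - 3*r**5/5 + r**3/3 + 3*r**2.
Then F(3) - F(1) = (18*sqrt(3)/5 + 666/5) - (52/15) = 18*sqrt(3)/5 + 1946/15.

18*sqrt(3)/5 + 1946/15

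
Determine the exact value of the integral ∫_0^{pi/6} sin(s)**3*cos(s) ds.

1/64

Let u = sin(s), so du = cos(s) ds. When s = 0, u = 0; when s = pi/6, u = 1/2.
The integral becomes ∫ u**3 du from 0 to 1/2, with antiderivative u**4/4.
Back in s: F(s) = sin(s)**4/4.
Then F(pi/6) - F(0) = (1/64) - (0) = 1/64.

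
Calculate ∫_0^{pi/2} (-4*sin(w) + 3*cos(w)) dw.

-1

An antiderivative is F(w) = 3*sin(w) + 4*cos(w).
Then F(pi/2) - F(0) = (3) - (4) = -1.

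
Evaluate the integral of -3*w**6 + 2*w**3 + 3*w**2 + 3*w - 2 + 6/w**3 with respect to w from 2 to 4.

By the power rule, an antiderivative is F(w) = -3*w**7/7 + w**4/2 + w**3 + 3*w**2/2 - 2*w - 3/w**2.
Then F(4) - F(2) = (-763157/112) - (-1053/28) = -758945/112.

-758945/112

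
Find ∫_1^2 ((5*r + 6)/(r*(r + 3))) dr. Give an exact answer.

-4*log(2) + 3*log(5)

Factor the denominator: r**2 + 3*r = (r + 3)r.
Partial fractions: (5*r + 6)/(r*(r + 3)) = 3/(r + 3) + 2/r.
An antiderivative is F(r) = 2*log(r) + 3*log(r + 3).
Then F(2) - F(1) = (2*log(2) + 3*log(5)) - (log(64)) = -4*log(2) + 3*log(5).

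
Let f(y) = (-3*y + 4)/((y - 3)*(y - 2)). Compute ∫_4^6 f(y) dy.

Factor the denominator: y**2 - 5*y + 6 = (y - 2)(y - 3).
Partial fractions: (-3*y + 4)/((y - 3)*(y - 2)) = 2/(y - 2) - 5/(y - 3).
An antiderivative is F(y) = -5*log(y - 3) + 2*log(y - 2).
Then F(6) - F(4) = (-5*log(3) + 4*log(2)) - (log(4)) = -5*log(3) + 2*log(2).

-5*log(3) + 2*log(2)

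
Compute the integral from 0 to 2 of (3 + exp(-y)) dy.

An antiderivative is F(y) = 3*y - exp(-y).
Then F(2) - F(0) = (6 - exp(-2)) - (-1) = 7 - exp(-2).

7 - exp(-2)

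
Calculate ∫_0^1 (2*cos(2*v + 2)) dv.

-sin(2) + sin(4)

Let u = 2*v + 2, so du = 2 dv. When v = 0, u = 2; when v = 1, u = 4.
The integral becomes ∫ cos(u) du from 2 to 4, with antiderivative sin(u).
Back in v: F(v) = sin(2*v + 2).
Then F(1) - F(0) = (sin(4)) - (sin(2)) = -sin(2) + sin(4).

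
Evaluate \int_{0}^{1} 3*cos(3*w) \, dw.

Let u = 3*w, so du = 3 dw. When w = 0, u = 0; when w = 1, u = 3.
The integral becomes ∫ cos(u) du from 0 to 3, with antiderivative sin(u).
Back in w: F(w) = sin(3*w).
Then F(1) - F(0) = (sin(3)) - (0) = sin(3).

sin(3)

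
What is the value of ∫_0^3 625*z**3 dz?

50625/4

Let u = 5*z, so du = 5 dz. When z = 0, u = 0; when z = 3, u = 15.
The integral becomes ∫ u**3 du from 0 to 15, with antiderivative u**4/4.
Back in z: F(z) = 625*z**4/4.
Then F(3) - F(0) = (50625/4) - (0) = 50625/4.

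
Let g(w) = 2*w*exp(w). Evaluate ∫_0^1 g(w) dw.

2

Integrate by parts once (u = w, dv = 2*exp(w) dw).
An antiderivative is F(w) = (2*w - 2)*exp(w).
Then F(1) - F(0) = (0) - (-2) = 2.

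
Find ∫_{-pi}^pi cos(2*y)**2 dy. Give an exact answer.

pi

Use the identity cos^2(2*y) = (1 + cos(4*y))/2.
An antiderivative is F(y) = y/2 + sin(4*y)/8.
Then F(pi) - F(-pi) = (pi/2) - (-pi/2) = pi.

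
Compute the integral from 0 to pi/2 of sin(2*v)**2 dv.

pi/4

Use the identity sin^2(2*v) = (1 - cos(4*v))/2.
An antiderivative is F(v) = v/2 - sin(4*v)/8.
Then F(pi/2) - F(0) = (pi/4) - (0) = pi/4.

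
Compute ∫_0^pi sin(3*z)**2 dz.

Use the identity sin^2(3*z) = (1 - cos(6*z))/2.
An antiderivative is F(z) = z/2 - sin(6*z)/12.
Then F(pi) - F(0) = (pi/2) - (0) = pi/2.

pi/2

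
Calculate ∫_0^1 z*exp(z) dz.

Integrate by parts once (u = z, dv = exp(z) dz).
An antiderivative is F(z) = (z - 1)*exp(z).
Then F(1) - F(0) = (0) - (-1) = 1.

1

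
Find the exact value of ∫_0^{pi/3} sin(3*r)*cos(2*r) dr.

Use the identity sin(3*r)cos(2*r) = [sin(5*r) + sin(r)]/2.
An antiderivative is F(r) = -cos(r)/2 - cos(5*r)/10.
Then F(pi/3) - F(0) = (-3/10) - (-3/5) = 3/10.

3/10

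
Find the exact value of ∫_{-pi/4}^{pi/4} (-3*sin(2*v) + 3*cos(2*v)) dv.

3

An antiderivative is F(v) = 3*sin(2*v)/2 + 3*cos(2*v)/2.
Then F(pi/4) - F(-pi/4) = (3/2) - (-3/2) = 3.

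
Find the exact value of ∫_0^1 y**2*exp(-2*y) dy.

Integrate by parts twice (u = y^2, dv = exp(-2*y) dy).
An antiderivative is F(y) = (-2*y**2 - 2*y - 1)*exp(-2*y)/4.
Then F(1) - F(0) = (-5*exp(-2)/4) - (-1/4) = (-5 + exp(2))*exp(-2)/4.

(-5 + exp(2))*exp(-2)/4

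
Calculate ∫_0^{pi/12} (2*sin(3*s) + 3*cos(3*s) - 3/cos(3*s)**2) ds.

An antiderivative is F(s) = sin(3*s) - 2*cos(3*s)/3 - tan(3*s).
Then F(pi/12) - F(0) = (-1 + sqrt(2)/6) - (-2/3) = -1/3 + sqrt(2)/6.

-1/3 + sqrt(2)/6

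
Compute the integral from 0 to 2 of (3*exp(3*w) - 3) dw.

An antiderivative is F(w) = exp(3*w) - 3*w.
Then F(2) - F(0) = (-6 + exp(6)) - (1) = -7 + exp(6).

-7 + exp(6)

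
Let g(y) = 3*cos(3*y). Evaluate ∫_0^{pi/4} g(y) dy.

sqrt(2)/2

An antiderivative is F(y) = sin(3*y).
Then F(pi/4) - F(0) = (sqrt(2)/2) - (0) = sqrt(2)/2.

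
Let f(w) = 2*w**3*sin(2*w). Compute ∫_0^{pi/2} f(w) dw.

pi*(-6 + pi**2)/8

Integrate by parts 3 times (u = w^3, dv = 2*sin(2*w) dw).
An antiderivative is F(w) = -w**3*cos(2*w) + 3*w**2*sin(2*w)/2 + 3*w*cos(2*w)/2 - 3*sin(2*w)/4.
Then F(pi/2) - F(0) = (pi*(-6 + pi**2)/8) - (0) = pi*(-6 + pi**2)/8.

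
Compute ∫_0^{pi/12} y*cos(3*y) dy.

Integrate by parts once (u = y, dv = cos(3*y) dy).
An antiderivative is F(y) = y*sin(3*y)/3 + cos(3*y)/9.
Then F(pi/12) - F(0) = (sqrt(2)*(pi + 4)/72) - (1/9) = -1/9 + sqrt(2)*pi/72 + sqrt(2)/18.

-1/9 + sqrt(2)*pi/72 + sqrt(2)/18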